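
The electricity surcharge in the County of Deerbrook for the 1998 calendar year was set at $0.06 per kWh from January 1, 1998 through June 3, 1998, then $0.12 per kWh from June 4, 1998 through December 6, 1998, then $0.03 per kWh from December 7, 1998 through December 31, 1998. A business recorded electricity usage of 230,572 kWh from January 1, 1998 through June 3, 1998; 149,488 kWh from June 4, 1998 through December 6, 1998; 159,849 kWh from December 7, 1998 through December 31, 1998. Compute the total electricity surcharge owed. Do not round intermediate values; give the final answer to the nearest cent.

$36,568.35

January 1 – June 3, 1998: 230,572 kWh at $0.06/kWh → $13,834.32
June 4 – December 6, 1998: 149,488 kWh at $0.12/kWh → $17,938.56
December 7 – December 31, 1998: 159,849 kWh at $0.03/kWh → $4,795.47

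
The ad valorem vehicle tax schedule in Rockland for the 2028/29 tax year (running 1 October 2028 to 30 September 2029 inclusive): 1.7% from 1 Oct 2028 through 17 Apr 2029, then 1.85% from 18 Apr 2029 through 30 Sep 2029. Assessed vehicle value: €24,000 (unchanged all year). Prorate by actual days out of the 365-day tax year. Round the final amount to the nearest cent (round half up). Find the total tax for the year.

€424.37

1 Oct 2028 – 17 Apr 2029: 199 days at 1.7% → €24,000 × 1.7% × 199/365 = €222.4438
18 Apr – 30 Sep 2029: 166 days at 1.85% → €24,000 × 1.85% × 166/365 = €201.9288
Total = €424.3726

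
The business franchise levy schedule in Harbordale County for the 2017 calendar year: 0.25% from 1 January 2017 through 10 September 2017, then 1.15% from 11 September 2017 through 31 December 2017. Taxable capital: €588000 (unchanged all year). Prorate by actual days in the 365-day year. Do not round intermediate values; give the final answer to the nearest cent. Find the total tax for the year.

1 January – 10 September 2017: 253 days at 0.25% → €588000 × 0.25% × 253/365 = €1018.9315
11 September – 31 December 2017: 112 days at 1.15% → €588000 × 1.15% × 112/365 = €2074.9151
Total = €3093.8466

€3093.85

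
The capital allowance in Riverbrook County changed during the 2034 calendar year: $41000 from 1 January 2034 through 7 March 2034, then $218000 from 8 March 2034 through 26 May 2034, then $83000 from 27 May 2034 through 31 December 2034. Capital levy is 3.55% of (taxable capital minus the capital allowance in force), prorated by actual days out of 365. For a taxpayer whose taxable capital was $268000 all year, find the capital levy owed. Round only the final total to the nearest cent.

$5786.69

1 January – 7 March 2034: 66 days, exemption $41000 → ($268000 − $41000) × 3.55% × 66/365 = $1457.1534
8 March – 26 May 2034: 80 days, exemption $218000 → ($268000 − $218000) × 3.55% × 80/365 = $389.0411
27 May – 31 December 2034: 219 days, exemption $83000 → ($268000 − $83000) × 3.55% × 219/365 = $3940.5000
Total = $5786.6945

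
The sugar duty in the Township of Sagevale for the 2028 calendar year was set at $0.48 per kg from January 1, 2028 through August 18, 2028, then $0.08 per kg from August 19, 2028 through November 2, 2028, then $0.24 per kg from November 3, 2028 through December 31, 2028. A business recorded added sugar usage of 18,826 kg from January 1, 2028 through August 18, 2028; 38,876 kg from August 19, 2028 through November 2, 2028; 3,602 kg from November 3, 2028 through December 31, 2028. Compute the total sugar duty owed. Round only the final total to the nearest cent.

January 1 – August 18, 2028: 18,826 kg at $0.48/kg → $9036.48
August 19 – November 2, 2028: 38,876 kg at $0.08/kg → $3110.08
November 3 – December 31, 2028: 3,602 kg at $0.24/kg → $864.48

$13011.04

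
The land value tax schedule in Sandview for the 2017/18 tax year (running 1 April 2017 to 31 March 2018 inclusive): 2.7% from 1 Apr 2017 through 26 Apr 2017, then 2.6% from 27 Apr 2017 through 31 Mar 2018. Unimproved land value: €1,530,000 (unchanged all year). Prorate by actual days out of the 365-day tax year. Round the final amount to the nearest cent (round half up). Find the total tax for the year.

1 Apr – 26 Apr 2017: 26 days at 2.7% → €1,530,000 × 2.7% × 26/365 = €2,942.6301
27 Apr 2017 – 31 Mar 2018: 339 days at 2.6% → €1,530,000 × 2.6% × 339/365 = €36,946.3562
Total = €39,888.9863

€39,888.99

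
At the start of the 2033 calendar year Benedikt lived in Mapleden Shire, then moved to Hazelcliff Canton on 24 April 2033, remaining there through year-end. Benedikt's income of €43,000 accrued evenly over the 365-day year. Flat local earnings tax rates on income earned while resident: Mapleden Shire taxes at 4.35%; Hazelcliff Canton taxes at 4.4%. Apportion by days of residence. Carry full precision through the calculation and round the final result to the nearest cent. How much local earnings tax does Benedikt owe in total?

€1,885.34

Mapleden Shire, 1 January – 23 April 2033: 113 days → €43,000 × 4.35% × 113/365 = €579.0863
Hazelcliff Canton, 24 April – 31 December 2033: 252 days → €43,000 × 4.4% × 252/365 = €1,306.2575
Total = €1,885.3438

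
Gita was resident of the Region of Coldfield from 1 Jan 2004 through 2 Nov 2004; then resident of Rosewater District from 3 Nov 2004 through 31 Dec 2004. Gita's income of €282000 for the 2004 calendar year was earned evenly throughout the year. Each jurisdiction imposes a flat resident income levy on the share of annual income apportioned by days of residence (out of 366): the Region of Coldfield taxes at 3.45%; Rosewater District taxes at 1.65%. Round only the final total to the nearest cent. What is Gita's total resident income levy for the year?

€8910.74

The Region of Coldfield, 1 Jan – 2 Nov 2004: 307 days → €282000 × 3.45% × 307/366 = €8160.6639
Rosewater District, 3 Nov – 31 Dec 2004: 59 days → €282000 × 1.65% × 59/366 = €750.0738
Total = €8910.7377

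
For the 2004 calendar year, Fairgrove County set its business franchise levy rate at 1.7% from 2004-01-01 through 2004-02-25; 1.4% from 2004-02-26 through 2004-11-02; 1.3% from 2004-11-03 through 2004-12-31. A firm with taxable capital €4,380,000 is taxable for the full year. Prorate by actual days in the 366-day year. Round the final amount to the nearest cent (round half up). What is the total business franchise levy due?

€62,624.43

2004-01-01 to 2004-02-25: 56 days at 1.7% → €4,380,000 × 1.7% × 56/366 = €11,392.7869
2004-02-26 to 2004-11-02: 251 days at 1.4% → €4,380,000 × 1.4% × 251/366 = €42,052.7869
2004-11-03 to 2004-12-31: 59 days at 1.3% → €4,380,000 × 1.3% × 59/366 = €9,178.8525
Total = €62,624.4262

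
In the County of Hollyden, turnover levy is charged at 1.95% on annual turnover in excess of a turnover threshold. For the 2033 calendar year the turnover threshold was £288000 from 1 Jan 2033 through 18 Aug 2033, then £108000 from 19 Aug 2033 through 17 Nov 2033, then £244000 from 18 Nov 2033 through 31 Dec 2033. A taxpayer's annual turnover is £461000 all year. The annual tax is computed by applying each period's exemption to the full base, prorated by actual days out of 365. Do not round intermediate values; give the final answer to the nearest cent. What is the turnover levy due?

£4352.03

1 Jan – 18 Aug 2033: 230 days, exemption £288000 → (£461000 − £288000) × 1.95% × 230/365 = £2125.7671
19 Aug – 17 Nov 2033: 91 days, exemption £108000 → (£461000 − £108000) × 1.95% × 91/365 = £1716.1603
18 Nov – 31 Dec 2033: 44 days, exemption £244000 → (£461000 − £244000) × 1.95% × 44/365 = £510.0986
Total = £4352.0260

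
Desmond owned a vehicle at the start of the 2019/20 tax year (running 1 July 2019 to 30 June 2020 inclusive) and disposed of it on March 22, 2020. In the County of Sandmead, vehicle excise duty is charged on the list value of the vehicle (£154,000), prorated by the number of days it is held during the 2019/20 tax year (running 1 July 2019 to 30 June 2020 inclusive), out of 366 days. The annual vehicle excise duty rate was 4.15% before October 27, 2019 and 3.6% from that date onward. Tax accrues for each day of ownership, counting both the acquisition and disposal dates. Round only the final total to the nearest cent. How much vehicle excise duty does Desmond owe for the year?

July 1 – October 26, 2019: 118 days at 4.15% → £154,000 × 4.15% × 118/366 = £2,060.4863
October 27, 2019 – March 22, 2020: 148 days at 3.6% → £154,000 × 3.6% × 148/366 = £2,241.8361
Total = £4,302.3224

£4,302.32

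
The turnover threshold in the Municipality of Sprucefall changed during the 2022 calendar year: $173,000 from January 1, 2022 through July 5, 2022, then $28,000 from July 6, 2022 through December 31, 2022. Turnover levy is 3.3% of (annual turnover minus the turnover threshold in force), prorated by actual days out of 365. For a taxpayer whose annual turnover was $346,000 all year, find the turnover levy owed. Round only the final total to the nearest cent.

January 1 – July 5, 2022: 186 days, exemption $173,000 → ($346,000 − $173,000) × 3.3% × 186/365 = $2,909.2438
July 6 – December 31, 2022: 179 days, exemption $28,000 → ($346,000 − $28,000) × 3.3% × 179/365 = $5,146.3726
Total = $8,055.6164

$8,055.62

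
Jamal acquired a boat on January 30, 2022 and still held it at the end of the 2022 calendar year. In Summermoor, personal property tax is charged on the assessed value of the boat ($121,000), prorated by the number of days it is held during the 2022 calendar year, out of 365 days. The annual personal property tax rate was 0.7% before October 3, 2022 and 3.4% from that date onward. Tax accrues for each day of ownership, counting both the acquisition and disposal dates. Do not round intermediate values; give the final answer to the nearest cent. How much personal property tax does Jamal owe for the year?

January 30 – October 2, 2022: 246 days at 0.7% → $121,000 × 0.7% × 246/365 = $570.8548
October 3 – December 31, 2022: 90 days at 3.4% → $121,000 × 3.4% × 90/365 = $1,014.4110
Total = $1,585.2658

$1,585.27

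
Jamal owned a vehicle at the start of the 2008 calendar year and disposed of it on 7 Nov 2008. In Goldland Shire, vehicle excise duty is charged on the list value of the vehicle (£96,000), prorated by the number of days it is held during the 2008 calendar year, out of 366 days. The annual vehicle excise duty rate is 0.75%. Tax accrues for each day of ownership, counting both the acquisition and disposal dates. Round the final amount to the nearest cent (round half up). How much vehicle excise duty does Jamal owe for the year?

Days held (1 Jan – 7 Nov 2008): 312 out of 366
Tax = £96,000 × 0.75% × 312/366 = £613.7705

£613.77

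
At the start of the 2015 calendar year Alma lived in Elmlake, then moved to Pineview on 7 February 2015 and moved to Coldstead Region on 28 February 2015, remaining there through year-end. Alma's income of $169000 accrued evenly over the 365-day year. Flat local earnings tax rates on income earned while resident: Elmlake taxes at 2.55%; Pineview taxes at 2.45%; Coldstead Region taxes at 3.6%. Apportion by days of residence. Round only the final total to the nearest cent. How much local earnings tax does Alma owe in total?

Elmlake, 1 January – 6 February 2015: 37 days → $169000 × 2.55% × 37/365 = $436.8534
Pineview, 7 February – 27 February 2015: 21 days → $169000 × 2.45% × 21/365 = $238.2205
Coldstead Region, 28 February – 31 December 2015: 307 days → $169000 × 3.6% × 307/365 = $5117.2274
Total = $5792.3014

$5792.30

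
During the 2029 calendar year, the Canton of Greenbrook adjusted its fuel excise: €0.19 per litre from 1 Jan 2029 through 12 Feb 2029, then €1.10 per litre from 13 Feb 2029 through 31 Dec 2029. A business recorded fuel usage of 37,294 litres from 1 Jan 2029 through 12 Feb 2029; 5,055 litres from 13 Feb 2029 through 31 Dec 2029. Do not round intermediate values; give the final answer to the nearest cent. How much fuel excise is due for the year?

1 Jan – 12 Feb 2029: 37,294 litres at €0.19/litre → €7,085.86
13 Feb – 31 Dec 2029: 5,055 litres at €1.10/litre → €5,560.50

€12,646.36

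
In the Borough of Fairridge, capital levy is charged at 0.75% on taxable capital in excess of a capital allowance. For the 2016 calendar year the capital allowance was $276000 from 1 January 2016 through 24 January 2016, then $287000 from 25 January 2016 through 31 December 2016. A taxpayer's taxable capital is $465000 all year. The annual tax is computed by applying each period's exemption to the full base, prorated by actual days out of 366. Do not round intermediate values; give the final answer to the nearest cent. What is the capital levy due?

$1340.41

1 January – 24 January 2016: 24 days, exemption $276000 → ($465000 − $276000) × 0.75% × 24/366 = $92.9508
25 January – 31 December 2016: 342 days, exemption $287000 → ($465000 − $287000) × 0.75% × 342/366 = $1247.4590
Total = $1340.4098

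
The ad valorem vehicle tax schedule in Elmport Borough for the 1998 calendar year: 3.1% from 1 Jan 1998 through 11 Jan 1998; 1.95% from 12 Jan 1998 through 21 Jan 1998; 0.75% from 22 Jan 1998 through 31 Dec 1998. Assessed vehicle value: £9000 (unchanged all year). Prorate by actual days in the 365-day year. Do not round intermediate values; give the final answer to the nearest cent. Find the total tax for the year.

£76.83

1 Jan – 11 Jan 1998: 11 days at 3.1% → £9000 × 3.1% × 11/365 = £8.4082
12 Jan – 21 Jan 1998: 10 days at 1.95% → £9000 × 1.95% × 10/365 = £4.8082
22 Jan – 31 Dec 1998: 344 days at 0.75% → £9000 × 0.75% × 344/365 = £63.6164
Total = £76.8329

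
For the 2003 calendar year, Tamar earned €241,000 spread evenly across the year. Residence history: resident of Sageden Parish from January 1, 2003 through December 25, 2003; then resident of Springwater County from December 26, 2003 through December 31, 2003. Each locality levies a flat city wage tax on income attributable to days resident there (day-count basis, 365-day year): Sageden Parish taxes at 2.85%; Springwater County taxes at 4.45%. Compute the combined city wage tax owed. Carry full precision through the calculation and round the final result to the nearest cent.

€6,931.89

Sageden Parish, January 1 – December 25, 2003: 359 days → €241,000 × 2.85% × 359/365 = €6,755.5932
Springwater County, December 26 – December 31, 2003: 6 days → €241,000 × 4.45% × 6/365 = €176.2932
Total = €6,931.8863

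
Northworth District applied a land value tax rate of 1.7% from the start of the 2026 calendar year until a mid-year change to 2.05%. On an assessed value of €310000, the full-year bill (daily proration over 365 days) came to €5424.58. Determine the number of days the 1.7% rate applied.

Let d = days at the first rate; then 365 − d days at the second rate.
€310000 × [1.7%·d + 2.05%·(365−d)] / 365 = €5424.58
Solving gives d = 313, so the new rate took effect on 10 Nov 2026.

313 days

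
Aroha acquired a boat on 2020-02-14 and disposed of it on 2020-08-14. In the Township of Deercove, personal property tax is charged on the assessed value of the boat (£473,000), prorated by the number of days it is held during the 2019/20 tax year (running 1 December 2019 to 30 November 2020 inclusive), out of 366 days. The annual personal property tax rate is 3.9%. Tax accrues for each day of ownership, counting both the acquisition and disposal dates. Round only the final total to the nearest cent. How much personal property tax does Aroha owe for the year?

£9,223.50

Days held (2020-02-14 to 2020-08-14): 183 out of 366
Tax = £473,000 × 3.9% × 183/366 = £9,223.5000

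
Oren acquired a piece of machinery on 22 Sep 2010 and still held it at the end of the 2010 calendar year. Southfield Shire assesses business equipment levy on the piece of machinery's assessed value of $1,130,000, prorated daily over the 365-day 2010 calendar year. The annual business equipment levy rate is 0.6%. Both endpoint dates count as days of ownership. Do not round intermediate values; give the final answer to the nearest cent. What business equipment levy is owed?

$1,876.11

Days held (22 Sep – 31 Dec 2010): 101 out of 365
Tax = $1,130,000 × 0.6% × 101/365 = $1,876.1096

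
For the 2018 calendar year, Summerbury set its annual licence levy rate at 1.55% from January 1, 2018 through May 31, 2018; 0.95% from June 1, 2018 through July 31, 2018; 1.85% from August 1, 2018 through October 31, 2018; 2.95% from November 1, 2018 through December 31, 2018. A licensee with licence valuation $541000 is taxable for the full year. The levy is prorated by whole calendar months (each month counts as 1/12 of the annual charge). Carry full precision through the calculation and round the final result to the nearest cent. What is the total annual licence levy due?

January 1 – May 31, 2018: 5 months at 1.55% → $541000 × 1.55% × 5/12 = $3493.9583
June 1 – July 31, 2018: 2 months at 0.95% → $541000 × 0.95% × 2/12 = $856.5833
August 1 – October 31, 2018: 3 months at 1.85% → $541000 × 1.85% × 3/12 = $2502.1250
November 1 – December 31, 2018: 2 months at 2.95% → $541000 × 2.95% × 2/12 = $2659.9167
Total = $9512.5833

$9512.58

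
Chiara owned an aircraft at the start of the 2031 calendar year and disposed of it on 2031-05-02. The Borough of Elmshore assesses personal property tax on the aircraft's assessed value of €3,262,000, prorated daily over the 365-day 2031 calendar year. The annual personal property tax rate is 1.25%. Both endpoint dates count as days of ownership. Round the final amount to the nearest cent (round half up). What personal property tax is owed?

€13,628.90

Days held (2031-01-01 to 2031-05-02): 122 out of 365
Tax = €3,262,000 × 1.25% × 122/365 = €13,628.9041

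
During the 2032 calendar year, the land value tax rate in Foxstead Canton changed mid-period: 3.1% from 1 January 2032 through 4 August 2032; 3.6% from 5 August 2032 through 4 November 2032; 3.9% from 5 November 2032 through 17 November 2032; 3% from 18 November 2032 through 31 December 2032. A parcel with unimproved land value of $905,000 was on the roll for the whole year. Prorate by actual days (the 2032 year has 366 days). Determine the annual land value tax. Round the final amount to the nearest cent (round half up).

1 January – 4 August 2032: 217 days at 3.1% → $905,000 × 3.1% × 217/366 = $16,633.7022
5 August – 4 November 2032: 92 days at 3.6% → $905,000 × 3.6% × 92/366 = $8,189.5082
5 November – 17 November 2032: 13 days at 3.9% → $905,000 × 3.9% × 13/366 = $1,253.6475
18 November – 31 December 2032: 44 days at 3% → $905,000 × 3% × 44/366 = $3,263.9344
Total = $29,340.7923

$29,340.79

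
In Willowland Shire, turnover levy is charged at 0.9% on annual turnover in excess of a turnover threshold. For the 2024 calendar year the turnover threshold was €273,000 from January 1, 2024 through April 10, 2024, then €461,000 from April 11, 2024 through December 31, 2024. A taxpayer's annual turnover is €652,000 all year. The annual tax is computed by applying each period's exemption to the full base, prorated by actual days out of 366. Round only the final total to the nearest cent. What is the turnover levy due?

January 1 – April 10, 2024: 101 days, exemption €273,000 → (€652,000 − €273,000) × 0.9% × 101/366 = €941.2869
April 11 – December 31, 2024: 265 days, exemption €461,000 → (€652,000 − €461,000) × 0.9% × 265/366 = €1,244.6311
Total = €2,185.9180

€2,185.92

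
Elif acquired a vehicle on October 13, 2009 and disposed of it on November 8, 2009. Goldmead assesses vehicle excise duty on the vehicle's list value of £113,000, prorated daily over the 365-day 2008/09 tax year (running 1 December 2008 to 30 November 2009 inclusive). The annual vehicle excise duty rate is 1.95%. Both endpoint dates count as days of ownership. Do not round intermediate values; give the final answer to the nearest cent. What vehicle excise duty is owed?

£163.00

Days held (October 13 – November 8, 2009): 27 out of 365
Tax = £113,000 × 1.95% × 27/365 = £162.9986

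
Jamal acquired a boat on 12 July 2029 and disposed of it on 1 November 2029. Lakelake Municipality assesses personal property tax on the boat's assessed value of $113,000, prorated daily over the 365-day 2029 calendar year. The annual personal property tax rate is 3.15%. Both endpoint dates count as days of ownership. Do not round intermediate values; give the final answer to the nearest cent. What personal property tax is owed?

Days held (12 July – 1 November 2029): 113 out of 365
Tax = $113,000 × 3.15% × 113/365 = $1,101.9822

$1,101.98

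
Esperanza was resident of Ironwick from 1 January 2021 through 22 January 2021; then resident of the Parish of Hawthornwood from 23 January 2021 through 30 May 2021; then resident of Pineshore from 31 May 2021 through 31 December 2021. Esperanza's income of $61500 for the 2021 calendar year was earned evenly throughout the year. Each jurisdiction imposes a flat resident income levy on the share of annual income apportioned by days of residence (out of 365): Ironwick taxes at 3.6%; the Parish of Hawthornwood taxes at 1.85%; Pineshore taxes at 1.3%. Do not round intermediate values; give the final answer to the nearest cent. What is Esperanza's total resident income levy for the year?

$1003.38

Ironwick, 1 January – 22 January 2021: 22 days → $61500 × 3.6% × 22/365 = $133.4466
The Parish of Hawthornwood, 23 January – 30 May 2021: 128 days → $61500 × 1.85% × 128/365 = $398.9918
Pineshore, 31 May – 31 December 2021: 215 days → $61500 × 1.3% × 215/365 = $470.9384
Total = $1003.3767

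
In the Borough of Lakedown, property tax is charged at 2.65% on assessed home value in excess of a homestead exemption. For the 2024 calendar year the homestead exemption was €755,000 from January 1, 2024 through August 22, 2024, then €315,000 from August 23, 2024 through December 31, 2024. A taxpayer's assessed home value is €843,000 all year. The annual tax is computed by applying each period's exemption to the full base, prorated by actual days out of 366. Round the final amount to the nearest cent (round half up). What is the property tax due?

January 1 – August 22, 2024: 235 days, exemption €755,000 → (€843,000 − €755,000) × 2.65% × 235/366 = €1,497.3224
August 23 – December 31, 2024: 131 days, exemption €315,000 → (€843,000 − €315,000) × 2.65% × 131/366 = €5,008.0656
Total = €6,505.3880

€6,505.39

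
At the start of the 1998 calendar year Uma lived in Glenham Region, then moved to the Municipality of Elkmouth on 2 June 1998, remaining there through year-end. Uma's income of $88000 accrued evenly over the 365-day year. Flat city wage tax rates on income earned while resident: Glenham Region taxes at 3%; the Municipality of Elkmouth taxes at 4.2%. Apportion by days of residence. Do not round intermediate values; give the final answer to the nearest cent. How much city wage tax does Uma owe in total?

Glenham Region, 1 January – 1 June 1998: 152 days → $88000 × 3% × 152/365 = $1099.3973
The Municipality of Elkmouth, 2 June – 31 December 1998: 213 days → $88000 × 4.2% × 213/365 = $2156.8438
Total = $3256.2411

$3256.24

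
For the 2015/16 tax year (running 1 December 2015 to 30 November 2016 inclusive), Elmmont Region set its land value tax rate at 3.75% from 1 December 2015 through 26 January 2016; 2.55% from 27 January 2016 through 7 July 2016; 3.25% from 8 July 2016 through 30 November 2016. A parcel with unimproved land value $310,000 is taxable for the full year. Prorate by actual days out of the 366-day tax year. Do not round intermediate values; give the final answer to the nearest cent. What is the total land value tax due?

$9,349.97

1 December 2015 – 26 January 2016: 57 days at 3.75% → $310,000 × 3.75% × 57/366 = $1,810.4508
27 January – 7 July 2016: 163 days at 2.55% → $310,000 × 2.55% × 163/366 = $3,520.5328
8 July – 30 November 2016: 146 days at 3.25% → $310,000 × 3.25% × 146/366 = $4,018.9891
Total = $9,349.9727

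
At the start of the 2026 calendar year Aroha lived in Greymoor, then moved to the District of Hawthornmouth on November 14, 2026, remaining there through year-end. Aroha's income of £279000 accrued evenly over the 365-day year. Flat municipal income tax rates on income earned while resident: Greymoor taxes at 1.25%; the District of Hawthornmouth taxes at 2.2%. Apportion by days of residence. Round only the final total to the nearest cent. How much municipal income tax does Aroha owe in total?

Greymoor, January 1 – November 13, 2026: 317 days → £279000 × 1.25% × 317/365 = £3028.8699
The District of Hawthornmouth, November 14 – December 31, 2026: 48 days → £279000 × 2.2% × 48/365 = £807.1890
Total = £3836.0589

£3836.06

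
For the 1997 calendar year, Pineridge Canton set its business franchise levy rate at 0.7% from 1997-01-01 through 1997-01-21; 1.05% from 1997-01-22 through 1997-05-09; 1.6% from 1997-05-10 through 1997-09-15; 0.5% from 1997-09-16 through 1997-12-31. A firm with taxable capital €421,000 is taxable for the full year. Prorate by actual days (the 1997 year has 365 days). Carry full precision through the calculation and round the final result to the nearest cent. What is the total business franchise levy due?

1997-01-01 to 1997-01-21: 21 days at 0.7% → €421,000 × 0.7% × 21/365 = €169.5534
1997-01-22 to 1997-05-09: 108 days at 1.05% → €421,000 × 1.05% × 108/365 = €1,307.9836
1997-05-10 to 1997-09-15: 129 days at 1.6% → €421,000 × 1.6% × 129/365 = €2,380.6685
1997-09-16 to 1997-12-31: 107 days at 0.5% → €421,000 × 0.5% × 107/365 = €617.0822
Total = €4,475.2877

€4,475.29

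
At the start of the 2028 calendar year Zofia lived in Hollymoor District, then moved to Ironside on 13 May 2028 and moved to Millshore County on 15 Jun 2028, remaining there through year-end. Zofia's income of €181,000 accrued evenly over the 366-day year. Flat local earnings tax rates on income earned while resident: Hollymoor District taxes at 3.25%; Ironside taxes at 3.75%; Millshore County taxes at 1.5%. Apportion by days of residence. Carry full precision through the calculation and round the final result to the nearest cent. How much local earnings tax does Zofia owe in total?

€4,233.22

Hollymoor District, 1 Jan – 12 May 2028: 133 days → €181,000 × 3.25% × 133/366 = €2,137.6298
Ironside, 13 May – 14 Jun 2028: 33 days → €181,000 × 3.75% × 33/366 = €611.9877
Millshore County, 15 Jun – 31 Dec 2028: 200 days → €181,000 × 1.5% × 200/366 = €1,483.6066
Total = €4,233.2240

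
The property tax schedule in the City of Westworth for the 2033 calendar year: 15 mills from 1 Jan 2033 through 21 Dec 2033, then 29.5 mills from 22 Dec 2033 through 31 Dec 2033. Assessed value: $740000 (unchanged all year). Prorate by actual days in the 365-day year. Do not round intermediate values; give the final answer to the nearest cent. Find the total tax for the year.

$11393.97

1 Jan – 21 Dec 2033: 355 days at 15 mills → $740000 × 1.5% × 355/365 = $10795.8904
22 Dec – 31 Dec 2033: 10 days at 29.5 mills → $740000 × 2.95% × 10/365 = $598.0822
Total = $11393.9726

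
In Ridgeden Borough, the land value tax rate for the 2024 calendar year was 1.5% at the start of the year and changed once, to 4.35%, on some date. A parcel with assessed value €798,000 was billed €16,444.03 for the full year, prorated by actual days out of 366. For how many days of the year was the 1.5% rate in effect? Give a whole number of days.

Let d = days at the first rate; then 366 − d days at the second rate.
€798,000 × [1.5%·d + 4.35%·(366−d)] / 366 = €16,444.03
Solving gives d = 294, so the new rate took effect on October 21, 2024.

294 days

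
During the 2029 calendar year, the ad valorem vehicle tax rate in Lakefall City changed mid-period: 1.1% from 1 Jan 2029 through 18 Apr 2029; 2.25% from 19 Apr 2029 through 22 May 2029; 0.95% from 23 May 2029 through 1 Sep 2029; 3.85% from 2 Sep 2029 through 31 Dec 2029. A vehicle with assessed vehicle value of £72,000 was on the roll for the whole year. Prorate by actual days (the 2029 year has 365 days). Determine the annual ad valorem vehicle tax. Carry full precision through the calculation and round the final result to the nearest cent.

£1,495.33

1 Jan – 18 Apr 2029: 108 days at 1.1% → £72,000 × 1.1% × 108/365 = £234.3452
19 Apr – 22 May 2029: 34 days at 2.25% → £72,000 × 2.25% × 34/365 = £150.9041
23 May – 1 Sep 2029: 102 days at 0.95% → £72,000 × 0.95% × 102/365 = £191.1452
2 Sep – 31 Dec 2029: 121 days at 3.85% → £72,000 × 3.85% × 121/365 = £918.9370
Total = £1,495.3315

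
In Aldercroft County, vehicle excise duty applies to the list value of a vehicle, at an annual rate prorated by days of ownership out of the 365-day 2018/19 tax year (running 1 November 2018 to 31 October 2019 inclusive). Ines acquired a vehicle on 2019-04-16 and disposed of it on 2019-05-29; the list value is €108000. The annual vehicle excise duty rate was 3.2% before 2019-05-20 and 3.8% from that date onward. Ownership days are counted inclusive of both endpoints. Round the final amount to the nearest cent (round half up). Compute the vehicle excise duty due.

2019-04-16 to 2019-05-19: 34 days at 3.2% → €108000 × 3.2% × 34/365 = €321.9288
2019-05-20 to 2019-05-29: 10 days at 3.8% → €108000 × 3.8% × 10/365 = €112.4384
Total = €434.3671

€434.37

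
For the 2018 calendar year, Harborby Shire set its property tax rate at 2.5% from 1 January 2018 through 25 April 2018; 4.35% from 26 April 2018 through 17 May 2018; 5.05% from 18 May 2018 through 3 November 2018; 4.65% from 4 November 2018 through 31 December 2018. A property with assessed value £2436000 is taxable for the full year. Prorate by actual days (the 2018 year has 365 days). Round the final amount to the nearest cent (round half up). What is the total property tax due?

£100870.42

1 January – 25 April 2018: 115 days at 2.5% → £2436000 × 2.5% × 115/365 = £19187.6712
26 April – 17 May 2018: 22 days at 4.35% → £2436000 × 4.35% × 22/365 = £6386.9918
18 May – 3 November 2018: 170 days at 5.05% → £2436000 × 5.05% × 170/365 = £57296.0548
4 November – 31 December 2018: 58 days at 4.65% → £2436000 × 4.65% × 58/365 = £17999.7041
Total = £100870.4219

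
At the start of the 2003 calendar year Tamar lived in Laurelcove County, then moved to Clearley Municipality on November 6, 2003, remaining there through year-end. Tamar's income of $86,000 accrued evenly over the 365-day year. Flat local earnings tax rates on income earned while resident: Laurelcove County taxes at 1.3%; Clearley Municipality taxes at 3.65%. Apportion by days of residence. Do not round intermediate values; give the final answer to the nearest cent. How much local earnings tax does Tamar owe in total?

$1,428.07

Laurelcove County, January 1 – November 5, 2003: 309 days → $86,000 × 1.3% × 309/365 = $946.4712
Clearley Municipality, November 6 – December 31, 2003: 56 days → $86,000 × 3.65% × 56/365 = $481.6000
Total = $1,428.0712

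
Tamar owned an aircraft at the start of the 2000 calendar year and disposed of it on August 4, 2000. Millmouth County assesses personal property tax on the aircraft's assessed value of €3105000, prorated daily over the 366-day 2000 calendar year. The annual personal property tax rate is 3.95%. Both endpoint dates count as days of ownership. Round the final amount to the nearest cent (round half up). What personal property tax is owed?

Days held (January 1 – August 4, 2000): 217 out of 366
Tax = €3105000 × 3.95% × 217/366 = €72717.2336

€72717.23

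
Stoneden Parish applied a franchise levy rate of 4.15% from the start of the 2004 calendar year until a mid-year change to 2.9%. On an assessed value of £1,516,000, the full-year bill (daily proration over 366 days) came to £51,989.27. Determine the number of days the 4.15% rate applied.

Let d = days at the first rate; then 366 − d days at the second rate.
£1,516,000 × [4.15%·d + 2.9%·(366−d)] / 366 = £51,989.27
Solving gives d = 155, so the new rate took effect on June 4, 2004.

155 days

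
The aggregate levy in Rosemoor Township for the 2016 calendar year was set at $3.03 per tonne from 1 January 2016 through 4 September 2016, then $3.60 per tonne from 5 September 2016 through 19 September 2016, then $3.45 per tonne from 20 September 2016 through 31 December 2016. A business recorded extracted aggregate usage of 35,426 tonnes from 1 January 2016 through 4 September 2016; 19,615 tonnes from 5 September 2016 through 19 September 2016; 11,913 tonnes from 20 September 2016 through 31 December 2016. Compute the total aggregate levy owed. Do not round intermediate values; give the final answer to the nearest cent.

1 January – 4 September 2016: 35,426 tonnes at $3.03/tonne → $107,340.78
5 September – 19 September 2016: 19,615 tonnes at $3.60/tonne → $70,614.00
20 September – 31 December 2016: 11,913 tonnes at $3.45/tonne → $41,099.85

$219,054.63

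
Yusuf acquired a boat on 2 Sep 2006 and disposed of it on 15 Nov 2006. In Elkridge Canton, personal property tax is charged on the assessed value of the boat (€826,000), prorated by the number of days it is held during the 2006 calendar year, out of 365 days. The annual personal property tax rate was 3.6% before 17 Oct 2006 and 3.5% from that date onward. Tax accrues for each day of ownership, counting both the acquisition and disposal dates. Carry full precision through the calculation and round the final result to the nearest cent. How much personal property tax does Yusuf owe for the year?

2 Sep – 16 Oct 2006: 45 days at 3.6% → €826,000 × 3.6% × 45/365 = €3,666.0822
17 Oct – 15 Nov 2006: 30 days at 3.5% → €826,000 × 3.5% × 30/365 = €2,376.1644
Total = €6,042.2466

€6,042.25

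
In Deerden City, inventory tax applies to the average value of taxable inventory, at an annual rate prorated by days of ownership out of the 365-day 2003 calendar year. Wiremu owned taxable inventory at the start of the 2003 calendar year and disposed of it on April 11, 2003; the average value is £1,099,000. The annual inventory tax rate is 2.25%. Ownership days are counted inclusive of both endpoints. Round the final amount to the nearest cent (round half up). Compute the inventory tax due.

Days held (January 1 – April 11, 2003): 101 out of 365
Tax = £1,099,000 × 2.25% × 101/365 = £6,842.4041

£6,842.40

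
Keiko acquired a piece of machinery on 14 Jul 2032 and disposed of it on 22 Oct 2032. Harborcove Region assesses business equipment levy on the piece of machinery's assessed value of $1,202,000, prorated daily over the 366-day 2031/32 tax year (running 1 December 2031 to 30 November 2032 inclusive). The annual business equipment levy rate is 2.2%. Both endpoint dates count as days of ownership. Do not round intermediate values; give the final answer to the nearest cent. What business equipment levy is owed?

Days held (14 Jul – 22 Oct 2032): 101 out of 366
Tax = $1,202,000 × 2.2% × 101/366 = $7,297.3880

$7,297.39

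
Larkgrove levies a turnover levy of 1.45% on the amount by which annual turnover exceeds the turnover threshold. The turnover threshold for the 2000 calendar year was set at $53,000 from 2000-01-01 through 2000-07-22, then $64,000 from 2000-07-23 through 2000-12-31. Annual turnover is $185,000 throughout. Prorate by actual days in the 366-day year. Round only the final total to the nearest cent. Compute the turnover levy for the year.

$1,843.40

2000-01-01 to 2000-07-22: 204 days, exemption $53,000 → ($185,000 − $53,000) × 1.45% × 204/366 = $1,066.8197
2000-07-23 to 2000-12-31: 162 days, exemption $64,000 → ($185,000 − $64,000) × 1.45% × 162/366 = $776.5820
Total = $1,843.4016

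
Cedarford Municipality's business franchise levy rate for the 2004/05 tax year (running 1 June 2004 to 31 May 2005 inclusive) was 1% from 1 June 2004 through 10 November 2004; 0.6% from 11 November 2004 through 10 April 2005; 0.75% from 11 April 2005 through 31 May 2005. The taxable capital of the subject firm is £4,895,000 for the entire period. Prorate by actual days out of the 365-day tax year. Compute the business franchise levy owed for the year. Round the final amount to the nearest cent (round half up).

1 June – 10 November 2004: 163 days at 1% → £4,895,000 × 1% × 163/365 = £21,859.8630
11 November 2004 – 10 April 2005: 151 days at 0.6% → £4,895,000 × 0.6% × 151/365 = £12,150.3288
11 April – 31 May 2005: 51 days at 0.75% → £4,895,000 × 0.75% × 51/365 = £5,129.6918
Total = £39,139.8836

£39,139.88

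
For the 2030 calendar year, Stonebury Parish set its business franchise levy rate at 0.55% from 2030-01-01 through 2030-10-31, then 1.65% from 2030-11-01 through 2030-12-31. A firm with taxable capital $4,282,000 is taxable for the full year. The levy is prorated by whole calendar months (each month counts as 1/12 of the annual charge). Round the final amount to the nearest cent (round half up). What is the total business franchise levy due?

2030-01-01 to 2030-10-31: 10 months at 0.55% → $4,282,000 × 0.55% × 10/12 = $19,625.8333
2030-11-01 to 2030-12-31: 2 months at 1.65% → $4,282,000 × 1.65% × 2/12 = $11,775.5000
Total = $31,401.3333

$31,401.33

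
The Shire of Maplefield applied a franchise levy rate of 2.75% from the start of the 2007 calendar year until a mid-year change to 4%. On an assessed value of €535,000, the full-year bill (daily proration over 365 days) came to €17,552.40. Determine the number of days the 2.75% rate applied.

210 days

Let d = days at the first rate; then 365 − d days at the second rate.
€535,000 × [2.75%·d + 4%·(365−d)] / 365 = €17,552.40
Solving gives d = 210, so the new rate took effect on 30 Jul 2007.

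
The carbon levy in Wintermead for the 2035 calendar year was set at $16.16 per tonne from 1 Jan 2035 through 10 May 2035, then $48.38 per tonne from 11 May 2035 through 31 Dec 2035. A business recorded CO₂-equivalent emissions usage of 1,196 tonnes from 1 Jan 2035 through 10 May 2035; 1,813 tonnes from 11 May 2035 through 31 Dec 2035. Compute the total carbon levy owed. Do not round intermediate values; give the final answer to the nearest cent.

1 Jan – 10 May 2035: 1,196 tonnes at $16.16/tonne → $19,327.36
11 May – 31 Dec 2035: 1,813 tonnes at $48.38/tonne → $87,712.94

$107,040.30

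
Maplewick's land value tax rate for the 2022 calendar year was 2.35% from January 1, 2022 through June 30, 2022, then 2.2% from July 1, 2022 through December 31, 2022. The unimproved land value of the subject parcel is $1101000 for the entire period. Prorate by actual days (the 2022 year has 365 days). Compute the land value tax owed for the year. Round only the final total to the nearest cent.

January 1 – June 30, 2022: 181 days at 2.35% → $1101000 × 2.35% × 181/365 = $12830.4205
July 1 – December 31, 2022: 184 days at 2.2% → $1101000 × 2.2% × 184/365 = $12210.5425
Total = $25040.9630

$25040.96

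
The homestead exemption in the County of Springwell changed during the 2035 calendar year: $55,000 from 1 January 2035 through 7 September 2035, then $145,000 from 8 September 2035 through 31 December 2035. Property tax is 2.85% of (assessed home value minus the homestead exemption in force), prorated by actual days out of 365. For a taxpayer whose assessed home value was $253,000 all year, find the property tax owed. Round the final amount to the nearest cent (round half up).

1 January – 7 September 2035: 250 days, exemption $55,000 → ($253,000 − $55,000) × 2.85% × 250/365 = $3,865.0685
8 September – 31 December 2035: 115 days, exemption $145,000 → ($253,000 − $145,000) × 2.85% × 115/365 = $969.7808
Total = $4,834.8493

$4,834.85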